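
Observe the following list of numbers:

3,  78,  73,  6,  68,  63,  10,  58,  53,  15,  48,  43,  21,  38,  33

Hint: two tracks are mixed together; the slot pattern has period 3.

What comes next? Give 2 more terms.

28, 28

Positions follow the repeating pattern ABB; grouping by letter gives 2 tracks.
Subsequence A is 3, 6, 10, 15, 21, which is the triangular numbers T_2, T_3, ….
Subsequence B is 78, 73, 68, 63, 58, 53, 48, 43, 38, 33, which is subtracting 5 each time.
The 16th slot belongs to subsequence A; its 6th term is 28.
Term 17 comes from subsequence B (its 11th entry): 28.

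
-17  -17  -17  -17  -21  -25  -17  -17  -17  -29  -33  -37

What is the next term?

Reading positions in blocks of 6 reveals the pattern AAABBB — 2 tracks woven together.
Track A = -17, -17, -17, -17, -17, -17: constant -17.
Track B = -17, -21, -25, -29, -33, -37: arithmetic with common difference −4.
The 13th slot belongs to track A; its 7th term is -17.

-17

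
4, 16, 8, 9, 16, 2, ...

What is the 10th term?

-12

Taking every 2nd term gives 2 separate tracks.
Subsequence A: 4, 8, 16. A geometric progression (common ratio 2).
Subsequence B: 16, 9, 2. Subtracting 7 each time.
The 10th slot belongs to subsequence B; its 5th term is -12.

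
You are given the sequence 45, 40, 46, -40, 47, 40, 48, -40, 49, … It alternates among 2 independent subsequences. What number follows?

40

Odd-indexed and even-indexed terms follow separate rules.
Stream A is 45, 46, 47, 48, 49, which is arithmetic, step +1.
Stream B is 40, -40, 40, -40, which is oscillating between 40 and -40.
Position 10 → stream B, term 5 = 40.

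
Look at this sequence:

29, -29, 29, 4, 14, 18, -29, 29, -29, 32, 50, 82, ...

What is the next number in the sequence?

29

Reading positions in blocks of 6 reveals the pattern AAABBB — 2 tracks woven together.
Track A: 29, -29, 29, -29, 29, -29 — alternating ±29.
Track B: 4, 14, 18, 32, 50, 82 — Fibonacci-style (each term is the sum of the two before it).
Position 13 → track A, term 7 = 29.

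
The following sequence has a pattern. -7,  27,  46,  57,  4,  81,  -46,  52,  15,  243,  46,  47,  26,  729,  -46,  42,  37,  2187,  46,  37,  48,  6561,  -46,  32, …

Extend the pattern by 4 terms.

59, 19683, 46, 27

Read the sequence 4 terms at a time; column i is its own pattern.
Subsequence A: -7, 4, 15, 26, 37, 48. Adding 11 each time.
Subsequence B: 27, 81, 243, 729, 2187, 6561. Powers of 3.
Subsequence C: 46, -46, 46, -46, 46, -46. Alternating ±46.
Subsequence D: 57, 52, 47, 42, 37, 32. Arithmetic, step −5.
The 25th slot belongs to subsequence A; its 7th term is 59.
Position 26 → subsequence B, term 7 = 19683.
The 27th slot belongs to subsequence C; its 7th term is 46.
The 28th slot belongs to subsequence D; its 7th term is 27.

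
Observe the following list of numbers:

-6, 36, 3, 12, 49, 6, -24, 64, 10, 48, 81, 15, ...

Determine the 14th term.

Taking every 3rd term gives 3 separate tracks.
Stream A is -6, 12, -24, 48, which is geometric with ratio -2.
Stream B is 36, 49, 64, 81, which is perfect squares starting at 6².
Stream C is 3, 6, 10, 15, which is triangular numbers starting at T_2.
Term 14 comes from stream B (its 5th entry): 100.

100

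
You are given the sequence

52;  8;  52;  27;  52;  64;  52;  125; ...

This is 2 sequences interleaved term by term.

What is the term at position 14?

512

Odd-indexed and even-indexed terms follow separate rules.
Track A is 52, 52, 52, 52, which is the constant sequence 52.
Track B is 8, 27, 64, 125, which is consecutive cubes n³ from n = 2.
Term 14 comes from track B (its 7th entry): 512.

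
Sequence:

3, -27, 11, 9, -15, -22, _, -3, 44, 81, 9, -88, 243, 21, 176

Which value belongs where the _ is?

27

Taking every 3rd term gives 3 separate tracks.
Track A: 3, 9, ?, 81, 243. Powers 3^1, 3^2, 3^3, ….
Track B: -27, -15, -3, 9, 21. Arithmetic with common difference +12.
Track C: 11, -22, 44, -88, 176. Multiplying by -2 each time.
Track A's pattern makes the blank 27.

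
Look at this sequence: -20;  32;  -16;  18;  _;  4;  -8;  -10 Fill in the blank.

The terms cycle through 2 interleaved subsequences.
Subsequence A: -20, -16, ?, -8. Arithmetic, step +4.
Subsequence B: 32, 18, 4, -10. Arithmetic, step −14.
Filling subsequence A at index 3 by its rule yields -12.

-12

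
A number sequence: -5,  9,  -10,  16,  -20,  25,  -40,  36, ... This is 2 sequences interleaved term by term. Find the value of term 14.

The terms cycle through 2 interleaved subsequences.
Subsequence A is -5, -10, -20, -40, which is geometric, ×2 each step.
Subsequence B is 9, 16, 25, 36, which is consecutive squares n² from n = 3.
Position 14 falls in subsequence B as its term 7, giving 81.

81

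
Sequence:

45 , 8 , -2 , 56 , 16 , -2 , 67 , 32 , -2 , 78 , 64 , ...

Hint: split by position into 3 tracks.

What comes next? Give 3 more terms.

-2, 89, 128

Split by position mod 3 into 3 tracks.
Track A: 45, 56, 67, 78 (arithmetic, step +11).
Track B: 8, 16, 32, 64 (powers of 2).
Track C: -2, -2, -2 (constant -2).
Position 12 → track C, term 4 = -2.
Position 13 → track A, term 5 = 89.
The 14th slot belongs to track B; its 5th term is 128.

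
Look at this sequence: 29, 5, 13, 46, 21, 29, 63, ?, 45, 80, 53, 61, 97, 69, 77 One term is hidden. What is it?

The slot pattern repeats as ABB (period 3), so there are 2 interleaved tracks.
Subsequence A is 29, 46, 63, 80, 97, which is adding 17 each time.
Subsequence B is 5, 13, 21, 29, ?, 45, 53, 61, 69, 77, which is arithmetic, step +8.
The gap is subsequence B's term 5; the rule gives 37.

37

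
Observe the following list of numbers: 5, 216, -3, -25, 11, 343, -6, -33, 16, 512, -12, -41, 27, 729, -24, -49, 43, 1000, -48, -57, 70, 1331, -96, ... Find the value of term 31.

Taking every 4th term gives 4 separate tracks.
Track A: 5, 11, 16, 27, 43, 70 (Fibonacci-style (each term is the sum of the two before it)).
Track B: 216, 343, 512, 729, 1000, 1331 (the cubes 6³, 7³, 8³, …).
Track C: -3, -6, -12, -24, -48, -96 (geometric with ratio 2).
Track D: -25, -33, -41, -49, -57 (arithmetic with common difference −8).
Term 31 comes from track C (its 8th entry): -384.

-384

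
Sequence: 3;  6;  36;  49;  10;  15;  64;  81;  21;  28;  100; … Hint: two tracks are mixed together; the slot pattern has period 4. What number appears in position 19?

196

The slot pattern repeats as AABB (period 4), so there are 2 interleaved tracks.
Track A: 3, 6, 10, 15, 21, 28. The triangular numbers T_2, T_3, ….
Track B: 36, 49, 64, 81, 100. Consecutive squares n² from n = 6.
Position 19 falls in track B as its term 9, giving 196.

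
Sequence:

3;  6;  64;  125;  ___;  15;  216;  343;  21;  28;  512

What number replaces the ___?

10

Positions follow the repeating pattern AABB; grouping by letter gives 2 tracks.
Track A = 3, 6, ?, 15, 21, 28: the triangular numbers T_2, T_3, ….
Track B = 64, 125, 216, 343, 512: consecutive cubes n³ from n = 4.
Track A's pattern makes the blank 10.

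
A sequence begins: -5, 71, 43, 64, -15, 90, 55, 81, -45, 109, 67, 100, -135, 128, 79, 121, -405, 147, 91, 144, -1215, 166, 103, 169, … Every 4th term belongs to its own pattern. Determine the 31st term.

127

Split by position mod 4 into 4 tracks.
Stream A: -5, -15, -45, -135, -405, -1215. Multiplying by 3 each time.
Stream B: 71, 90, 109, 128, 147, 166. Arithmetic with common difference +19.
Stream C: 43, 55, 67, 79, 91, 103. Arithmetic, step +12.
Stream D: 64, 81, 100, 121, 144, 169. Consecutive squares n² from n = 8.
Position 31 → stream C, term 8 = 127.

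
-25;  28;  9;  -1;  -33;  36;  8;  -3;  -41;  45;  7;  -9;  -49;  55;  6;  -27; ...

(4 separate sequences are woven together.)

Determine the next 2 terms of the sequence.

-57, 66

Split by position mod 4 into 4 tracks.
Subsequence A: -25, -33, -41, -49. Subtracting 8 each time.
Subsequence B: 28, 36, 45, 55. Triangular numbers starting at T_7.
Subsequence C: 9, 8, 7, 6. Subtracting 1 each time.
Subsequence D: -1, -3, -9, -27. Geometric, ×3 each step.
Term 17 comes from subsequence A (its 5th entry): -57.
Position 18 → subsequence B, term 5 = 66.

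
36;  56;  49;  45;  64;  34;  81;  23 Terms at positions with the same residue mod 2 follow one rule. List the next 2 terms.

Split by position mod 2 into 2 tracks.
Track A: 36, 49, 64, 81 (consecutive squares n² from n = 6).
Track B: 56, 45, 34, 23 (subtracting 11 each time).
Position 9 falls in track A as its term 5, giving 100.
The 10th slot belongs to track B; its 5th term is 12.

100, 12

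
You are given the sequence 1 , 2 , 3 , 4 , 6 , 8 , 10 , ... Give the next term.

16

Odd-indexed and even-indexed terms follow separate rules.
Track A: 1, 3, 6, 10. Triangular numbers starting at T_1.
Track B: 2, 4, 8. Powers 2^1, 2^2, 2^3, ….
Position 8 falls in track B as its term 4, giving 16.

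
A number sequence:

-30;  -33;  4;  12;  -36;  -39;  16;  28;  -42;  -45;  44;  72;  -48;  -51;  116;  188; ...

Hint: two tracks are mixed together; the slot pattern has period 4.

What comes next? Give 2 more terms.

Reading positions in blocks of 4 reveals the pattern AABB — 2 tracks woven together.
Subsequence A: -30, -33, -36, -39, -42, -45, -48, -51 (linear: a_n = -27 − 3·n).
Subsequence B: 4, 12, 16, 28, 44, 72, 116, 188 (each term equals the sum of the previous two).
Position 17 falls in subsequence A as its term 9, giving -54.
The 18th slot belongs to subsequence A; its 10th term is -57.

-54, -57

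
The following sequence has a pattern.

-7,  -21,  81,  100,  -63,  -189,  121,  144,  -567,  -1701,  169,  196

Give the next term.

-5103

The slot pattern repeats as AABB (period 4), so there are 2 interleaved tracks.
Track A: -7, -21, -63, -189, -567, -1701 — geometric with ratio 3.
Track B: 81, 100, 121, 144, 169, 196 — the squares 9², 10², 11², ….
Term 13 comes from track A (its 7th entry): -5103.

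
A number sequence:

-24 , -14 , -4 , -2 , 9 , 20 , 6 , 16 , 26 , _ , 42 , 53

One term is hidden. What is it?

31

Reading positions in blocks of 6 reveals the pattern AAABBB — 2 tracks woven together.
Track A: -24, -14, -4, 6, 16, 26 (linear: a_n = -34 + 10·n).
Track B: -2, 9, 20, ?, 42, 53 (adding 11 each time).
The gap is track B's term 4; the rule gives 31.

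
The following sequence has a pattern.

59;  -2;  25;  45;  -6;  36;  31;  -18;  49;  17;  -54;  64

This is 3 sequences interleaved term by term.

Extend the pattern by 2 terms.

Read the sequence 3 terms at a time; column i is its own pattern.
Stream A: 59, 45, 31, 17 — linear: a_n = 73 − 14·n.
Stream B: -2, -6, -18, -54 — a geometric progression (common ratio 3).
Stream C: 25, 36, 49, 64 — perfect squares starting at 5².
Position 13 → stream A, term 5 = 3.
Term 14 comes from stream B (its 5th entry): -162.

3, -162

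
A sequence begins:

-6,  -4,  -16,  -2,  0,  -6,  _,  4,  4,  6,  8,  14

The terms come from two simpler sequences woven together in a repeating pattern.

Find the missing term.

2

The slot pattern repeats as AAB (period 3), so there are 2 interleaved tracks.
Subsequence A = -6, -4, -2, 0, ?, 4, 6, 8: arithmetic, step +2.
Subsequence B = -16, -6, 4, 14: adding 10 each time.
Filling subsequence A at index 5 by its rule yields 2.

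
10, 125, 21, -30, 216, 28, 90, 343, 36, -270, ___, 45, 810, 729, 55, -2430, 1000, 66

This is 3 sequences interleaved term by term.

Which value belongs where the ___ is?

512

Split by position mod 3 into 3 tracks.
Track A = 10, -30, 90, -270, 810, -2430: geometric, ×-3 each step.
Track B = 125, 216, 343, ?, 729, 1000: perfect cubes starting at 5³.
Track C = 21, 28, 36, 45, 55, 66: triangular numbers n(n+1)/2 for n = 6, 7, ….
The gap is track B's term 4; the rule gives 512.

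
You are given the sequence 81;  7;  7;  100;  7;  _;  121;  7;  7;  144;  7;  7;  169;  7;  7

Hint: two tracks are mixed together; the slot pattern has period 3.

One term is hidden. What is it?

7

Positions follow the repeating pattern ABB; grouping by letter gives 2 tracks.
Subsequence A is 81, 100, 121, 144, 169, which is perfect squares starting at 9².
Subsequence B is 7, 7, 7, ?, 7, 7, 7, 7, 7, 7, which is the constant sequence 7.
Filling subsequence B at index 4 by its rule yields 7.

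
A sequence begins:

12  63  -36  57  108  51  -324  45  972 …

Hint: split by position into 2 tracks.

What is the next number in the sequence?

Positions 1, 3, 5, … form one subsequence and positions 2, 4, 6, … form another.
Track A = 12, -36, 108, -324, 972: a geometric progression (common ratio -3).
Track B = 63, 57, 51, 45: arithmetic with common difference −6.
The 10th slot belongs to track B; its 5th term is 39.

39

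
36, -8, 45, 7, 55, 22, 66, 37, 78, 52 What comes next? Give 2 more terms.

91, 67

The terms cycle through 2 interleaved subsequences.
Subsequence A: 36, 45, 55, 66, 78. Triangular numbers starting at T_8.
Subsequence B: -8, 7, 22, 37, 52. Arithmetic, step +15.
Position 11 falls in subsequence A as its term 6, giving 91.
Position 12 → subsequence B, term 6 = 67.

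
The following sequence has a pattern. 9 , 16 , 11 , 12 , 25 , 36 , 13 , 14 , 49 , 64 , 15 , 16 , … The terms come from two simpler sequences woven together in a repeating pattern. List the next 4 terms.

81, 100, 17, 18

Reading positions in blocks of 4 reveals the pattern AABB — 2 tracks woven together.
Stream A: 9, 16, 25, 36, 49, 64. The squares 3², 4², 5², ….
Stream B: 11, 12, 13, 14, 15, 16. Arithmetic, step +1.
Position 13 → stream A, term 7 = 81.
Position 14 → stream A, term 8 = 100.
Position 15 falls in stream B as its term 7, giving 17.
Term 16 comes from stream B (its 8th entry): 18.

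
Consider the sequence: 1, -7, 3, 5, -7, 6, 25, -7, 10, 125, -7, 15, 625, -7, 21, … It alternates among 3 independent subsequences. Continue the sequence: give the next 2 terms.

Split by position mod 3: positions 1, 4, 7, … form one track, and each other residue class forms its own.
Stream A is 1, 5, 25, 125, 625, which is powers of 5.
Stream B is -7, -7, -7, -7, -7, which is constant -7.
Stream C is 3, 6, 10, 15, 21, which is triangular numbers starting at T_2.
Position 16 falls in stream A as its term 6, giving 3125.
Position 17 → stream B, term 6 = -7.

3125, -7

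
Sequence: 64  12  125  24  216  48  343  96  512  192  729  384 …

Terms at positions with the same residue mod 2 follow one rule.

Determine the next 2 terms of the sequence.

Odd-indexed and even-indexed terms follow separate rules.
Subsequence A: 64, 125, 216, 343, 512, 729. Consecutive cubes n³ from n = 4.
Subsequence B: 12, 24, 48, 96, 192, 384. Geometric, ×2 each step.
Position 13 falls in subsequence A as its term 7, giving 1000.
The 14th slot belongs to subsequence B; its 7th term is 768.

1000, 768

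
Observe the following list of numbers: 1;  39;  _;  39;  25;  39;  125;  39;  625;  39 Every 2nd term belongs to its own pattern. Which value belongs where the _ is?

5

Split by position mod 2 into 2 tracks.
Stream A: 1, ?, 25, 125, 625 (powers 5^0, 5^1, 5^2, …).
Stream B: 39, 39, 39, 39, 39 (constant 39).
Filling stream A at index 2 by its rule yields 5.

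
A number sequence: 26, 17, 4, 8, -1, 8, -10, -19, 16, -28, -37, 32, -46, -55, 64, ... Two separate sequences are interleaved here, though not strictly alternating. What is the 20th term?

-91

The slot pattern repeats as AAB (period 3), so there are 2 interleaved tracks.
Subsequence A: 26, 17, 8, -1, -10, -19, -28, -37, -46, -55. Arithmetic with common difference −9.
Subsequence B: 4, 8, 16, 32, 64. Geometric, ×2 each step.
Position 20 falls in subsequence A as its term 14, giving -91.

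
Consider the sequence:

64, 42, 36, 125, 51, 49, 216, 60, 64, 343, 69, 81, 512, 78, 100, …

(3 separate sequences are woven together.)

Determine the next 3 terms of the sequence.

Split by position mod 3: positions 1, 4, 7, … form one track, and each other residue class forms its own.
Track A = 64, 125, 216, 343, 512: the cubes 4³, 5³, 6³, ….
Track B = 42, 51, 60, 69, 78: arithmetic, step +9.
Track C = 36, 49, 64, 81, 100: perfect squares starting at 6².
The 16th slot belongs to track A; its 6th term is 729.
Position 17 → track B, term 6 = 87.
Position 18 falls in track C as its term 6, giving 121.

729, 87, 121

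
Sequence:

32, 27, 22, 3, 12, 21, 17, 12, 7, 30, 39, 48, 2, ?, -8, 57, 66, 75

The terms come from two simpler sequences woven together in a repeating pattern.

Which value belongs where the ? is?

-3

Reading positions in blocks of 6 reveals the pattern AAABBB — 2 tracks woven together.
Track A is 32, 27, 22, 17, 12, 7, 2, ?, -8, which is arithmetic with common difference −5.
Track B is 3, 12, 21, 30, 39, 48, 57, 66, 75, which is adding 9 each time.
So the missing entry in track A is -3.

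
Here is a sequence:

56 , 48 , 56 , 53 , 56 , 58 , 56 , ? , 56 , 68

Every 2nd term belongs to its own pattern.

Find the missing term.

63

Split by position mod 2 into 2 tracks.
Track A: 56, 56, 56, 56, 56 (always 56).
Track B: 48, 53, 58, ?, 68 (linear: a_n = 43 + 5·n).
The gap is track B's term 4; the rule gives 63.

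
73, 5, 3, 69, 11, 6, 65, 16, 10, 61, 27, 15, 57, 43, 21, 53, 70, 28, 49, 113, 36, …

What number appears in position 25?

41

Taking every 3rd term gives 3 separate tracks.
Track A = 73, 69, 65, 61, 57, 53, 49: arithmetic with common difference −4.
Track B = 5, 11, 16, 27, 43, 70, 113: a Fibonacci-like recurrence a_n = a_{n-1} + a_{n-2}.
Track C = 3, 6, 10, 15, 21, 28, 36: triangular numbers n(n+1)/2 for n = 2, 3, ….
Position 25 falls in track A as its term 9, giving 41.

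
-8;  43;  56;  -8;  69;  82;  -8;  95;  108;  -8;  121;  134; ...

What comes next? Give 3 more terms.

Reading positions in blocks of 3 reveals the pattern ABB — 2 tracks woven together.
Subsequence A: -8, -8, -8, -8. Always -8.
Subsequence B: 43, 56, 69, 82, 95, 108, 121, 134. Linear: a_n = 30 + 13·n.
Term 13 comes from subsequence A (its 5th entry): -8.
The 14th slot belongs to subsequence B; its 9th term is 147.
Position 15 falls in subsequence B as its term 10, giving 160.

-8, 147, 160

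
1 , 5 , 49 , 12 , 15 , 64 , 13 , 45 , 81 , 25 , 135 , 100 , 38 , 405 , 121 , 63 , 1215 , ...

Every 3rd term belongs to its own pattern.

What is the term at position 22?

Split by position mod 3 into 3 tracks.
Track A is 1, 12, 13, 25, 38, 63, which is a Fibonacci-like recurrence a_n = a_{n-1} + a_{n-2}.
Track B is 5, 15, 45, 135, 405, 1215, which is geometric, ×3 each step.
Track C is 49, 64, 81, 100, 121, which is the squares 7², 8², 9², ….
Position 22 falls in track A as its term 8, giving 164.

164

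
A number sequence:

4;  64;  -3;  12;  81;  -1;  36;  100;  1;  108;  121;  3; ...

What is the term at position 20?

Taking every 3rd term gives 3 separate tracks.
Stream A: 4, 12, 36, 108. A geometric progression (common ratio 3).
Stream B: 64, 81, 100, 121. Consecutive squares n² from n = 8.
Stream C: -3, -1, 1, 3. Arithmetic with common difference +2.
Term 20 comes from stream B (its 7th entry): 196.

196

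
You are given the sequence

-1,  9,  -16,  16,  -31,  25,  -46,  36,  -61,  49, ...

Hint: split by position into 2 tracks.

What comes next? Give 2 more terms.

-76, 64

Taking every 2nd term gives 2 separate tracks.
Track A: -1, -16, -31, -46, -61 (linear: a_n = 14 − 15·n).
Track B: 9, 16, 25, 36, 49 (perfect squares starting at 3²).
Position 11 falls in track A as its term 6, giving -76.
Term 12 comes from track B (its 6th entry): 64.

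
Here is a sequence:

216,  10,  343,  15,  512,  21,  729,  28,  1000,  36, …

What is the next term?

Split by position mod 2 into 2 tracks.
Track A: 216, 343, 512, 729, 1000 — the cubes 6³, 7³, 8³, ….
Track B: 10, 15, 21, 28, 36 — the triangular numbers T_4, T_5, ….
The 11th slot belongs to track A; its 6th term is 1331.

1331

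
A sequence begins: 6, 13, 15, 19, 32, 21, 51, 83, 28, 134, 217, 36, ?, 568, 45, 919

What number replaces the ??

Positions follow the repeating pattern AAB; grouping by letter gives 2 tracks.
Track A: 6, 13, 19, 32, 51, 83, 134, 217, ?, 568, 919. Each term equals the sum of the previous two.
Track B: 15, 21, 28, 36, 45. Triangular numbers n(n+1)/2 for n = 5, 6, ….
Track A's pattern makes the blank 351.

351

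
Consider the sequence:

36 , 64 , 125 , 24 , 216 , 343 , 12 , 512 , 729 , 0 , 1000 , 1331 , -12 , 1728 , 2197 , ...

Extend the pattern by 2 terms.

Reading positions in blocks of 3 reveals the pattern ABB — 2 tracks woven together.
Subsequence A: 36, 24, 12, 0, -12. Arithmetic, step −12.
Subsequence B: 64, 125, 216, 343, 512, 729, 1000, 1331, 1728, 2197. The cubes 4³, 5³, 6³, ….
The 16th slot belongs to subsequence A; its 6th term is -24.
Position 17 falls in subsequence B as its term 11, giving 2744.

-24, 2744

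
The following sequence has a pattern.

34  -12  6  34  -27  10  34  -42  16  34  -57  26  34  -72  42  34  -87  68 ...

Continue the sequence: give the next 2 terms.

34, -102

Split by position mod 3 into 3 tracks.
Track A: 34, 34, 34, 34, 34, 34 (the constant sequence 34).
Track B: -12, -27, -42, -57, -72, -87 (subtracting 15 each time).
Track C: 6, 10, 16, 26, 42, 68 (a Fibonacci-like recurrence a_n = a_{n-1} + a_{n-2}).
Term 19 comes from track A (its 7th entry): 34.
The 20th slot belongs to track B; its 7th term is -102.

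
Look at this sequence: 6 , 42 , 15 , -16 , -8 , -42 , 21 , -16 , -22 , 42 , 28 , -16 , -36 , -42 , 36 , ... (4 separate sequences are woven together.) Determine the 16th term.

-16

Read the sequence 4 terms at a time; column i is its own pattern.
Stream A is 6, -8, -22, -36, which is subtracting 14 each time.
Stream B is 42, -42, 42, -42, which is the oscillation 42·(−1)^(n+1).
Stream C is 15, 21, 28, 36, which is the triangular numbers T_5, T_6, ….
Stream D is -16, -16, -16, which is the constant sequence -16.
Position 16 → stream D, term 4 = -16.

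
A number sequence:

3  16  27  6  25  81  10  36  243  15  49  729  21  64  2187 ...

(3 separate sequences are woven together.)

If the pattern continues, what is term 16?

Split by position mod 3: positions 1, 4, 7, … form one track, and each other residue class forms its own.
Track A is 3, 6, 10, 15, 21, which is triangular numbers starting at T_2.
Track B is 16, 25, 36, 49, 64, which is the squares 4², 5², 6², ….
Track C is 27, 81, 243, 729, 2187, which is powers of 3.
Term 16 comes from track A (its 6th entry): 28.

28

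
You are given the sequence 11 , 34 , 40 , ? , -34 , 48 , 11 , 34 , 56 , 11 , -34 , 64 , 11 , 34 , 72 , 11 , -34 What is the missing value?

11

Split by position mod 3 into 3 tracks.
Stream A: 11, ?, 11, 11, 11, 11 (always 11).
Stream B: 34, -34, 34, -34, 34, -34 (oscillating between 34 and -34).
Stream C: 40, 48, 56, 64, 72 (adding 8 each time).
Filling stream A at index 2 by its rule yields 11.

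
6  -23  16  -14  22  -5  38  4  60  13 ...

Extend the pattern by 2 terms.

98, 22

Odd-indexed and even-indexed terms follow separate rules.
Stream A = 6, 16, 22, 38, 60: Fibonacci-style (each term is the sum of the two before it).
Stream B = -23, -14, -5, 4, 13: adding 9 each time.
Position 11 falls in stream A as its term 6, giving 98.
Term 12 comes from stream B (its 6th entry): 22.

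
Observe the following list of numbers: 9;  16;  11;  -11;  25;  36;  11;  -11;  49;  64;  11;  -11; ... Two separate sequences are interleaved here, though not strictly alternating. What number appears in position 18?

144

Positions follow the repeating pattern AABB; grouping by letter gives 2 tracks.
Track A = 9, 16, 25, 36, 49, 64: the squares 3², 4², 5², ….
Track B = 11, -11, 11, -11, 11, -11: alternating ±11.
Term 18 comes from track A (its 10th entry): 144.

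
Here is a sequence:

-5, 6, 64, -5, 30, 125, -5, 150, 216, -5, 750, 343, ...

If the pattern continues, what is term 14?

3750

The terms cycle through 3 interleaved subsequences.
Subsequence A: -5, -5, -5, -5 (the constant sequence -5).
Subsequence B: 6, 30, 150, 750 (geometric with ratio 5).
Subsequence C: 64, 125, 216, 343 (the cubes 4³, 5³, 6³, …).
Term 14 comes from subsequence B (its 5th entry): 3750.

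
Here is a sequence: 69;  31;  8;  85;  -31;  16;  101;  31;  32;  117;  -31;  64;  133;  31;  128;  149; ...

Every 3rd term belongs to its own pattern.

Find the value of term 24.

The terms cycle through 3 interleaved subsequences.
Track A: 69, 85, 101, 117, 133, 149 (arithmetic with common difference +16).
Track B: 31, -31, 31, -31, 31 (alternating ±31).
Track C: 8, 16, 32, 64, 128 (powers of 2).
Position 24 falls in track C as its term 8, giving 1024.

1024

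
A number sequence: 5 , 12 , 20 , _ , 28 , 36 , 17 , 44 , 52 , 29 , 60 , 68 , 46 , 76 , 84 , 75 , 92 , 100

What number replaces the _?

12

The slot pattern repeats as ABB (period 3), so there are 2 interleaved tracks.
Subsequence A: 5, ?, 17, 29, 46, 75 (Fibonacci-style (each term is the sum of the two before it)).
Subsequence B: 12, 20, 28, 36, 44, 52, 60, 68, 76, 84, 92, 100 (adding 8 each time).
So the missing entry in subsequence A is 12.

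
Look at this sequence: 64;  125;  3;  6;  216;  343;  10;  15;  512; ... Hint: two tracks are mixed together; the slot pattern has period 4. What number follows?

729

Reading positions in blocks of 4 reveals the pattern AABB — 2 tracks woven together.
Stream A: 64, 125, 216, 343, 512. Perfect cubes starting at 4³.
Stream B: 3, 6, 10, 15. The triangular numbers T_2, T_3, ….
Position 10 falls in stream A as its term 6, giving 729.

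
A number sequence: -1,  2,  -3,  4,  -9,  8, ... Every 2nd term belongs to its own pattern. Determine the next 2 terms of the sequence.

The terms cycle through 2 interleaved subsequences.
Stream A = -1, -3, -9: geometric, ×3 each step.
Stream B = 2, 4, 8: powers 2^1, 2^2, 2^3, ….
Term 7 comes from stream A (its 4th entry): -27.
Term 8 comes from stream B (its 4th entry): 16.

-27, 16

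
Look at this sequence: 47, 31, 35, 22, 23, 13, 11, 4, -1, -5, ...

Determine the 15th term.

-37

The terms cycle through 2 interleaved subsequences.
Subsequence A: 47, 35, 23, 11, -1. Subtracting 12 each time.
Subsequence B: 31, 22, 13, 4, -5. Linear: a_n = 40 − 9·n.
The 15th slot belongs to subsequence A; its 8th term is -37.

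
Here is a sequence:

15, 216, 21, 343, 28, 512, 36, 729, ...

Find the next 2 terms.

45, 1000

Taking every 2nd term gives 2 separate tracks.
Subsequence A: 15, 21, 28, 36. The triangular numbers T_5, T_6, ….
Subsequence B: 216, 343, 512, 729. The cubes 6³, 7³, 8³, ….
Position 9 → subsequence A, term 5 = 45.
Position 10 → subsequence B, term 5 = 1000.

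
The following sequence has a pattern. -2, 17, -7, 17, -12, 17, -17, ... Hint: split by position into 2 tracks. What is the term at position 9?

Split by position mod 2 into 2 tracks.
Track A = -2, -7, -12, -17: arithmetic, step −5.
Track B = 17, 17, 17: constant 17.
Position 9 → track A, term 5 = -22.

-22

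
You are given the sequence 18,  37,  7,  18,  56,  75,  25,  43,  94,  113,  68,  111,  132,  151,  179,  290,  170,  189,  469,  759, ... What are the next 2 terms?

Positions follow the repeating pattern AABB; grouping by letter gives 2 tracks.
Subsequence A: 18, 37, 56, 75, 94, 113, 132, 151, 170, 189 (arithmetic, step +19).
Subsequence B: 7, 18, 25, 43, 68, 111, 179, 290, 469, 759 (Fibonacci-style (each term is the sum of the two before it)).
Position 21 → subsequence A, term 11 = 208.
Term 22 comes from subsequence A (its 12th entry): 227.

208, 227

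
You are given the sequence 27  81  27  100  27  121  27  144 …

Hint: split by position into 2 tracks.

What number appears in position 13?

27

Taking every 2nd term gives 2 separate tracks.
Track A: 27, 27, 27, 27 — always 27.
Track B: 81, 100, 121, 144 — the squares 9², 10², 11², ….
Position 13 → track A, term 7 = 27.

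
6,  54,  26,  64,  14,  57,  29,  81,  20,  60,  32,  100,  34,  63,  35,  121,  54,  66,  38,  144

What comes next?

88

Split by position mod 4 into 4 tracks.
Subsequence A: 6, 14, 20, 34, 54 — a Fibonacci-like recurrence a_n = a_{n-1} + a_{n-2}.
Subsequence B: 54, 57, 60, 63, 66 — linear: a_n = 51 + 3·n.
Subsequence C: 26, 29, 32, 35, 38 — arithmetic with common difference +3.
Subsequence D: 64, 81, 100, 121, 144 — consecutive squares n² from n = 8.
Position 21 → subsequence A, term 6 = 88.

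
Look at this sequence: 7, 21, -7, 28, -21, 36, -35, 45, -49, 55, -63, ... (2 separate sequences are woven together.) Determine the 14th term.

The terms cycle through 2 interleaved subsequences.
Stream A = 7, -7, -21, -35, -49, -63: arithmetic with common difference −14.
Stream B = 21, 28, 36, 45, 55: the triangular numbers T_6, T_7, ….
Position 14 → stream B, term 7 = 78.

78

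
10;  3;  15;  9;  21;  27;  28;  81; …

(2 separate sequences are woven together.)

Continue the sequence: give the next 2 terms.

Positions 1, 3, 5, … form one subsequence and positions 2, 4, 6, … form another.
Track A: 10, 15, 21, 28 (triangular numbers n(n+1)/2 for n = 4, 5, …).
Track B: 3, 9, 27, 81 (powers of 3).
The 9th slot belongs to track A; its 5th term is 36.
Position 10 falls in track B as its term 5, giving 243.

36, 243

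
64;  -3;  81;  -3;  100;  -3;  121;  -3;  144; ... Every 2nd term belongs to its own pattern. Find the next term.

Odd-indexed and even-indexed terms follow separate rules.
Track A: 64, 81, 100, 121, 144 — the squares 8², 9², 10², ….
Track B: -3, -3, -3, -3 — always -3.
The 10th slot belongs to track B; its 5th term is -3.

-3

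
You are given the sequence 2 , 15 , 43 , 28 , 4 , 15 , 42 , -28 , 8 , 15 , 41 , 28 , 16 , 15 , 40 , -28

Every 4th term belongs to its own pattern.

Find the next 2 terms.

32, 15

Split by position mod 4: positions 1, 5, 9, … form one track, and each other residue class forms its own.
Track A: 2, 4, 8, 16 (powers of 2).
Track B: 15, 15, 15, 15 (constant 15).
Track C: 43, 42, 41, 40 (linear: a_n = 44 − n).
Track D: 28, -28, 28, -28 (the oscillation 28·(−1)^(n+1)).
The 17th slot belongs to track A; its 5th term is 32.
Position 18 falls in track B as its term 5, giving 15.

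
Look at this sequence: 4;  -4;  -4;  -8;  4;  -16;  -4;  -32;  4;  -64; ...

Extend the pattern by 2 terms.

-4, -128

Positions 1, 3, 5, … form one subsequence and positions 2, 4, 6, … form another.
Stream A is 4, -4, 4, -4, 4, which is alternating ±4.
Stream B is -4, -8, -16, -32, -64, which is a geometric progression (common ratio 2).
The 11th slot belongs to stream A; its 6th term is -4.
The 12th slot belongs to stream B; its 6th term is -128.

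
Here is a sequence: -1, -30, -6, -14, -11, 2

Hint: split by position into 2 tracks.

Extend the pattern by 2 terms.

Positions 1, 3, 5, … form one subsequence and positions 2, 4, 6, … form another.
Subsequence A = -1, -6, -11: linear: a_n = 4 − 5·n.
Subsequence B = -30, -14, 2: arithmetic, step +16.
Position 7 → subsequence A, term 4 = -16.
The 8th slot belongs to subsequence B; its 4th term is 18.

-16, 18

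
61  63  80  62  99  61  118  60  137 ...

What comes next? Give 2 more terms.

Taking every 2nd term gives 2 separate tracks.
Track A: 61, 80, 99, 118, 137. Arithmetic with common difference +19.
Track B: 63, 62, 61, 60. Arithmetic, step −1.
Position 10 falls in track B as its term 5, giving 59.
Term 11 comes from track A (its 6th entry): 156.

59, 156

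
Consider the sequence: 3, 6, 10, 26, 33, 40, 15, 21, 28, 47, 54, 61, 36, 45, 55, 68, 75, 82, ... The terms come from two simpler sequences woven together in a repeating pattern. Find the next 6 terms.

66, 78, 91, 89, 96, 103

The slot pattern repeats as AAABBB (period 6), so there are 2 interleaved tracks.
Track A = 3, 6, 10, 15, 21, 28, 36, 45, 55: the triangular numbers T_2, T_3, ….
Track B = 26, 33, 40, 47, 54, 61, 68, 75, 82: arithmetic with common difference +7.
Term 19 comes from track A (its 10th entry): 66.
Term 20 comes from track A (its 11th entry): 78.
The 21st slot belongs to track A; its 12th term is 91.
Position 22 → track B, term 10 = 89.
Position 23 falls in track B as its term 11, giving 96.
Position 24 falls in track B as its term 12, giving 103.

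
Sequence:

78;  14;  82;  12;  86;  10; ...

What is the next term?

The terms cycle through 2 interleaved subsequences.
Track A: 78, 82, 86 (adding 4 each time).
Track B: 14, 12, 10 (arithmetic with common difference −2).
The 7th slot belongs to track A; its 4th term is 90.

90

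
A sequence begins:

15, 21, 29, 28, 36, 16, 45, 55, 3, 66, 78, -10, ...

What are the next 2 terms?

91, 105

Reading positions in blocks of 3 reveals the pattern AAB — 2 tracks woven together.
Stream A = 15, 21, 28, 36, 45, 55, 66, 78: triangular numbers n(n+1)/2 for n = 5, 6, ….
Stream B = 29, 16, 3, -10: arithmetic with common difference −13.
Position 13 → stream A, term 9 = 91.
Term 14 comes from stream A (its 10th entry): 105.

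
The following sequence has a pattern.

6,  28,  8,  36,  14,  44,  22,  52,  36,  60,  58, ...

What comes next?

Taking every 2nd term gives 2 separate tracks.
Stream A: 6, 8, 14, 22, 36, 58 (a Fibonacci-like recurrence a_n = a_{n-1} + a_{n-2}).
Stream B: 28, 36, 44, 52, 60 (arithmetic, step +8).
Position 12 falls in stream B as its term 6, giving 68.

68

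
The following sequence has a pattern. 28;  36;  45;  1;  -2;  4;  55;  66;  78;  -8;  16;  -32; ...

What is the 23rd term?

The slot pattern repeats as AAABBB (period 6), so there are 2 interleaved tracks.
Track A = 28, 36, 45, 55, 66, 78: triangular numbers n(n+1)/2 for n = 7, 8, ….
Track B = 1, -2, 4, -8, 16, -32: geometric, ×-2 each step.
Term 23 comes from track B (its 11th entry): 1024.

1024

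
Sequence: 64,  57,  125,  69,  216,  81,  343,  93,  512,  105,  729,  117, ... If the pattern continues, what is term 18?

153

Split by position mod 2 into 2 tracks.
Track A: 64, 125, 216, 343, 512, 729. Consecutive cubes n³ from n = 4.
Track B: 57, 69, 81, 93, 105, 117. Arithmetic, step +12.
Term 18 comes from track B (its 9th entry): 153.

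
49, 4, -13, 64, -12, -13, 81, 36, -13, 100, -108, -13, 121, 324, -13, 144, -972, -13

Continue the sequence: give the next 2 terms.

The terms cycle through 3 interleaved subsequences.
Track A: 49, 64, 81, 100, 121, 144 — the squares 7², 8², 9², ….
Track B: 4, -12, 36, -108, 324, -972 — geometric with ratio -3.
Track C: -13, -13, -13, -13, -13, -13 — always -13.
Term 19 comes from track A (its 7th entry): 169.
Position 20 → track B, term 7 = 2916.

169, 2916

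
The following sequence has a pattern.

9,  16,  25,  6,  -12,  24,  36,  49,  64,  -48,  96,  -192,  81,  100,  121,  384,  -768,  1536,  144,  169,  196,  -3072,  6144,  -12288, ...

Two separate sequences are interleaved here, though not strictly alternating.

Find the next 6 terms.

Positions follow the repeating pattern AAABBB; grouping by letter gives 2 tracks.
Stream A: 9, 16, 25, 36, 49, 64, 81, 100, 121, 144, 169, 196. Perfect squares starting at 3².
Stream B: 6, -12, 24, -48, 96, -192, 384, -768, 1536, -3072, 6144, -12288. A geometric progression (common ratio -2).
The 25th slot belongs to stream A; its 13th term is 225.
Position 26 → stream A, term 14 = 256.
The 27th slot belongs to stream A; its 15th term is 289.
Term 28 comes from stream B (its 13th entry): 24576.
Position 29 → stream B, term 14 = -49152.
Position 30 → stream B, term 15 = 98304.

225, 256, 289, 24576, -49152, 98304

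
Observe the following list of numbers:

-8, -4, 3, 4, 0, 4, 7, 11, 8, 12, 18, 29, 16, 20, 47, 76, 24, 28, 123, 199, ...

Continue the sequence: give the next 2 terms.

32, 36

Positions follow the repeating pattern AABB; grouping by letter gives 2 tracks.
Stream A = -8, -4, 0, 4, 8, 12, 16, 20, 24, 28: arithmetic, step +4.
Stream B = 3, 4, 7, 11, 18, 29, 47, 76, 123, 199: each term equals the sum of the previous two.
Term 21 comes from stream A (its 11th entry): 32.
Position 22 falls in stream A as its term 12, giving 36.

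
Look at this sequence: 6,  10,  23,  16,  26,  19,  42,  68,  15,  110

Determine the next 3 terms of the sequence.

Reading positions in blocks of 3 reveals the pattern AAB — 2 tracks woven together.
Track A: 6, 10, 16, 26, 42, 68, 110 (a Fibonacci-like recurrence a_n = a_{n-1} + a_{n-2}).
Track B: 23, 19, 15 (arithmetic, step −4).
The 11th slot belongs to track A; its 8th term is 178.
Position 12 falls in track B as its term 4, giving 11.
Position 13 falls in track A as its term 9, giving 288.

178, 11, 288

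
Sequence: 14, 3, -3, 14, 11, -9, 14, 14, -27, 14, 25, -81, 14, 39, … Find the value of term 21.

Split by position mod 3 into 3 tracks.
Stream A: 14, 14, 14, 14, 14 — the constant sequence 14.
Stream B: 3, 11, 14, 25, 39 — a Fibonacci-like recurrence a_n = a_{n-1} + a_{n-2}.
Stream C: -3, -9, -27, -81 — multiplying by 3 each time.
Term 21 comes from stream C (its 7th entry): -2187.

-2187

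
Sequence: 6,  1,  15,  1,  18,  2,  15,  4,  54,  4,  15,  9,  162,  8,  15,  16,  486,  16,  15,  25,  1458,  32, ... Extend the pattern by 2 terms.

15, 36

The terms cycle through 4 interleaved subsequences.
Subsequence A: 6, 18, 54, 162, 486, 1458. Multiplying by 3 each time.
Subsequence B: 1, 2, 4, 8, 16, 32. Successive powers of 2.
Subsequence C: 15, 15, 15, 15, 15. Constant 15.
Subsequence D: 1, 4, 9, 16, 25. The squares 1², 2², 3², ….
Position 23 → subsequence C, term 6 = 15.
Position 24 falls in subsequence D as its term 6, giving 36.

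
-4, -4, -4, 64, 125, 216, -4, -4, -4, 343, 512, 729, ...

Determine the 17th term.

Reading positions in blocks of 6 reveals the pattern AAABBB — 2 tracks woven together.
Track A: -4, -4, -4, -4, -4, -4 — constant -4.
Track B: 64, 125, 216, 343, 512, 729 — consecutive cubes n³ from n = 4.
Term 17 comes from track B (its 8th entry): 1331.

1331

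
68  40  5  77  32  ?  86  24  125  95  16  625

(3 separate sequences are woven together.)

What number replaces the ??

The terms cycle through 3 interleaved subsequences.
Subsequence A is 68, 77, 86, 95, which is arithmetic with common difference +9.
Subsequence B is 40, 32, 24, 16, which is arithmetic with common difference −8.
Subsequence C is 5, ?, 125, 625, which is powers of 5.
Subsequence C's pattern makes the blank 25.

25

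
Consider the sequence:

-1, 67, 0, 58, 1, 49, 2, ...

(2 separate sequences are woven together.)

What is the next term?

40

Odd-indexed and even-indexed terms follow separate rules.
Stream A is -1, 0, 1, 2, which is arithmetic with common difference +1.
Stream B is 67, 58, 49, which is linear: a_n = 76 − 9·n.
Term 8 comes from stream B (its 4th entry): 40.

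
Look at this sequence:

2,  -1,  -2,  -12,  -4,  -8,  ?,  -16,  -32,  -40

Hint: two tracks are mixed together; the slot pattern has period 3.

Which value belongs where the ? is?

Positions follow the repeating pattern ABB; grouping by letter gives 2 tracks.
Stream A: 2, -12, ?, -40 — arithmetic, step −14.
Stream B: -1, -2, -4, -8, -16, -32 — geometric, ×2 each step.
Stream A's pattern makes the blank -26.

-26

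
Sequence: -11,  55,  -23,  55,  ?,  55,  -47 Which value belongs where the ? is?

The terms cycle through 2 interleaved subsequences.
Track A: -11, -23, ?, -47 (linear: a_n = 1 − 12·n).
Track B: 55, 55, 55 (constant 55).
Filling track A at index 3 by its rule yields -35.

-35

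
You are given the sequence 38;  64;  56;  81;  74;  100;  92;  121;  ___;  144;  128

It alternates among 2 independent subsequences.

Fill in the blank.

110

Odd-indexed and even-indexed terms follow separate rules.
Stream A: 38, 56, 74, 92, ?, 128. Arithmetic with common difference +18.
Stream B: 64, 81, 100, 121, 144. Consecutive squares n² from n = 8.
Filling stream A at index 5 by its rule yields 110.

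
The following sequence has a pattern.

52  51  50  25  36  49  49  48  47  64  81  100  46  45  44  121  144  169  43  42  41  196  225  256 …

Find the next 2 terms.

Positions follow the repeating pattern AAABBB; grouping by letter gives 2 tracks.
Track A is 52, 51, 50, 49, 48, 47, 46, 45, 44, 43, 42, 41, which is subtracting 1 each time.
Track B is 25, 36, 49, 64, 81, 100, 121, 144, 169, 196, 225, 256, which is consecutive squares n² from n = 5.
The 25th slot belongs to track A; its 13th term is 40.
Position 26 falls in track A as its term 14, giving 39.

40, 39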